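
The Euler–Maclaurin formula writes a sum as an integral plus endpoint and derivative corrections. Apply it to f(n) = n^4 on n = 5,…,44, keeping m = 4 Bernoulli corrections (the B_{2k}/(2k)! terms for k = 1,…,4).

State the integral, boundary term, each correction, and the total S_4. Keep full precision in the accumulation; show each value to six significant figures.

S_4 ≈ 3.48853e+07

Integral: ∫_5^44 x^4 dx = 3.29826e+07.
Boundary: ½(f(5) + f(44)) = ½(625.000 + 3.74810e+06) = 1.87436e+06.
So far: 3.48570e+07.
k=1: B_{2}/(2)! × [f^{(1)}(44) − f^{(1)}(5)] = 1/12 × (340736 − 500.000) = 28353.0.
Partial sum through k=1: 3.48853e+07.
k=2: B_{4}/(4)! × [f^{(3)}(44) − f^{(3)}(5)] = −1/720 × (1056.00 − 120.000) = -1.30000.
Partial sum through k=2: 3.48853e+07.
k=3: B_{6}/(6)! × [f^{(5)}(44) − f^{(5)}(5)] = 1/30240 × (0.00000 − 0.00000) = 0.00000.
Partial sum through k=3: 3.48853e+07.
k=4: B_{8}/(8)! × [f^{(7)}(44) − f^{(7)}(5)] = −1/1209600 × (0.00000 − 0.00000) = 0.00000.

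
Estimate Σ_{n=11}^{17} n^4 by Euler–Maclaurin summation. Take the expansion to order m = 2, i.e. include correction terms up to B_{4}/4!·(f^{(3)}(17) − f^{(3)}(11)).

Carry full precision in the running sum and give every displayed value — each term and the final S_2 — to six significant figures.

∫_11^17 x^4 dx evaluates to 251761.
½[f(11) + f(17)] = ½[14641.0 + 83521.0] = 49081.0.
So far: 300842.
Order-1 term: 1/12 · (19652.0 − 5324.00) = 1194.00.
Partial sum through k=1: 302036.
Order-2 term: −1/720 · (408.000 − 264.000) = -0.200000.

S_2 ≈ 302036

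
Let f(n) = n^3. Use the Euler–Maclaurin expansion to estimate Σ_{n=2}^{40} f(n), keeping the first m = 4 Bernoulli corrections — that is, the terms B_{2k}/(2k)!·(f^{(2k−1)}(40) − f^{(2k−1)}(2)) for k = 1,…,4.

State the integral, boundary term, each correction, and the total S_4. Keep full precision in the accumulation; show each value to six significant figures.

Integral: ∫_2^40 x^3 dx = 639996.
½[f(2) + f(40)] = ½[8.00000 + 64000.0] = 32004.0.
Running total after boundary: 672000.
Correction k=1: B_{2}/2! · (f^{(1)}(40) − f^{(1)}(2)) = 1/12 · (4800.00 − 12.0000) = 399.000.
Running total after k=1: 672399.
Correction k=2: B_{4}/4! · (f^{(3)}(40) − f^{(3)}(2)) = −1/720 · (6.00000 − 6.00000) = 0.00000.
Running total after k=2: 672399.
Correction k=3: B_{6}/6! · (f^{(5)}(40) − f^{(5)}(2)) = 1/30240 · (0.00000 − 0.00000) = 0.00000.
Running total after k=3: 672399.
Correction k=4: B_{8}/8! · (f^{(7)}(40) − f^{(7)}(2)) = −1/1209600 · (0.00000 − 0.00000) = 0.00000.

S_4 ≈ 672399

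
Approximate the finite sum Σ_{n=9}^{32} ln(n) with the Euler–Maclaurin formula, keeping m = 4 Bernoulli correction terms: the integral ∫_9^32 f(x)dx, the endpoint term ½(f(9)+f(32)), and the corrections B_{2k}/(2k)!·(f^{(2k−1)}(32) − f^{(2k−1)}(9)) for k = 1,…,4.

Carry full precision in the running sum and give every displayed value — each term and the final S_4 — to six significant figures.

S_4 ≈ 70.9534

Integral: ∫_9^32 ln(x) dx = 68.1285.
Boundary: ½(f(9) + f(32)) = ½(2.19722 + 3.46574) = 2.83148.
Integral + boundary = 70.9600.
Correction k=1: B_{2}/2! · (f^{(1)}(32) − f^{(1)}(9)) = 1/12 · (0.0312500 − 0.111111) = -0.00665509.
Running total after k=1: 70.9534.
Correction k=2: B_{4}/4! · (f^{(3)}(32) − f^{(3)}(9)) = −1/720 · (6.10352e-05 − 0.00274348) = 3.72562e-06.
Running total after k=2: 70.9534.
Correction k=3: B_{6}/6! · (f^{(5)}(32) − f^{(5)}(9)) = 1/30240 · (7.15256e-07 − 0.000406442) = -1.34169e-08.
Running total after k=3: 70.9534.
Correction k=4: B_{8}/8! · (f^{(7)}(32) − f^{(7)}(9)) = −1/1209600 · (2.09548e-08 − 0.000150534) = 1.24432e-10.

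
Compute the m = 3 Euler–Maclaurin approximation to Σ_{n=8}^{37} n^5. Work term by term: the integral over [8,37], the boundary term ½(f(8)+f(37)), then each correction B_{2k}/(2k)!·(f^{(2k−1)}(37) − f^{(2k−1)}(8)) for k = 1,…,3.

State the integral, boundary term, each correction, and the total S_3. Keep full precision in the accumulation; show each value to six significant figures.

S_3 ≈ 4.63045e+08

∫_8^37 x^5 dx evaluates to 4.27577e+08.
½[f(8) + f(37)] = ½[32768.0 + 6.93440e+07] = 3.46884e+07.
Integral + boundary = 4.62266e+08.
Correction k=1: B_{2}/2! · (f^{(1)}(37) − f^{(1)}(8)) = 1/12 · (9.37080e+06 − 20480.0) = 779194.
After k=1: 4.63045e+08.
Correction k=2: B_{4}/4! · (f^{(3)}(37) − f^{(3)}(8)) = −1/720 · (82140.0 − 3840.00) = -108.750.
After k=2: 4.63045e+08.
Correction k=3: B_{6}/6! · (f^{(5)}(37) − f^{(5)}(8)) = 1/30240 · (120.000 − 120.000) = 0.00000.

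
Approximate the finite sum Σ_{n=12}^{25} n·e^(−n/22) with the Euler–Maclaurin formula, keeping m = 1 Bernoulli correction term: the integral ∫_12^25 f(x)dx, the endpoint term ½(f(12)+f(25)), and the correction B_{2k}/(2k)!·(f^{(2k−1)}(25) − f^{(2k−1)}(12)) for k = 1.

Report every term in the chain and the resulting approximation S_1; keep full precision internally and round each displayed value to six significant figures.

Integral: ∫_12^25 x·e^(−x/22) dx = 101.627.
Endpoint term: (f(12) + f(25))/2 = (6.95494 + 8.02460)/2 = 7.48977.
So far: 109.117.
Correction k=1: B_{2}/2! · (f^{(1)}(25) − f^{(1)}(12)) = 1/12 · (-0.0437706 − 0.263445) = -0.0256013.

S_1 ≈ 109.091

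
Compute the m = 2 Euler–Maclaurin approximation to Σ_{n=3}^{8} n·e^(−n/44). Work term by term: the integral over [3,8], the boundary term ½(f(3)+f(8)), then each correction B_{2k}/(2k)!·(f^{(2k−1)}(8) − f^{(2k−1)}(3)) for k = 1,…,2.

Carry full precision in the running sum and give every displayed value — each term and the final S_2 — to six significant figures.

S_2 ≈ 28.7932

The integral term ∫_3^8 x·e^(−x/44) dx = 24.0727.
½[f(3) + f(8)] = ½[2.80227 + 6.67002] = 4.73615.
Integral + boundary = 28.8089.
k=1: B_{2}/(2)! × [f^{(1)}(8) − f^{(1)}(3)] = 1/12 × (0.682161 − 0.870403) = -0.0156868.
Partial sum through k=1: 28.7932.
k=2: B_{4}/(4)! × [f^{(3)}(8) − f^{(3)}(3)] = −1/720 × (0.00121367 − 0.00141456) = 2.79009e-07.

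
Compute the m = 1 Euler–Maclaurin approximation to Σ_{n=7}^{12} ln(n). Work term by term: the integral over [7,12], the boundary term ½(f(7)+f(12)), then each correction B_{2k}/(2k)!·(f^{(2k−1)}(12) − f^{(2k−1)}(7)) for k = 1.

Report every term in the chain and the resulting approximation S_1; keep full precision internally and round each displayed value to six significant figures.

The integral term ∫_7^12 ln(x) dx = 11.1975.
Boundary: ½(f(7) + f(12)) = ½(1.94591 + 2.48491) = 2.21541.
Integral + boundary = 13.4129.
Correction k=1: B_{2}/2! · (f^{(1)}(12) − f^{(1)}(7)) = 1/12 · (0.0833333 − 0.142857) = -0.00496032.

S_1 ≈ 13.4080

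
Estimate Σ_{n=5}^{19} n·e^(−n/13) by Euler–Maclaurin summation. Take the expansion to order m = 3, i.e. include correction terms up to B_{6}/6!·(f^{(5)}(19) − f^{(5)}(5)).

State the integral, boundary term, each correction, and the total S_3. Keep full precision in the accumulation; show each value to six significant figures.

S_3 ≈ 66.6857

The integral term ∫_5^19 x·e^(−x/13) dx = 62.8249.
½[f(5) + f(19)] = ½[3.40356 + 4.40571] = 3.90463.
Integral + boundary = 66.7296.
Order-1 term: 1/12 · (-0.107021 − 0.418900) = -0.0438268.
After k=1: 66.6857.
Order-2 term: −1/720 · (0.00211087 − 0.0105345) = 1.16994e-05.
After k=2: 66.6857.
Order-3 term: 1/30240 · (2.87278e-05 − 0.000110001) = -2.68762e-09.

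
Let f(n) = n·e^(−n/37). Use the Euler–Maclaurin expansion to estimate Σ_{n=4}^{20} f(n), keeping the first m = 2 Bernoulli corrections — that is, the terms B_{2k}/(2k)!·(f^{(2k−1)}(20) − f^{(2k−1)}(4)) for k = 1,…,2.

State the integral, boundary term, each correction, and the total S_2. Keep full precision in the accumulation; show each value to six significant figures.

S_2 ≈ 140.777

Integral: ∫_4^20 x·e^(−x/37) dx = 133.202.
½[f(4) + f(20)] = ½[3.59012 + 11.6487] = 7.61939.
Integral + boundary = 140.821.
Order-1 term: 1/12 · (0.267605 − 0.800500) = -0.0444080.
Running total after k=1: 140.777.
Order-2 term: −1/720 · (0.00104636 − 0.00189595) = 1.17999e-06.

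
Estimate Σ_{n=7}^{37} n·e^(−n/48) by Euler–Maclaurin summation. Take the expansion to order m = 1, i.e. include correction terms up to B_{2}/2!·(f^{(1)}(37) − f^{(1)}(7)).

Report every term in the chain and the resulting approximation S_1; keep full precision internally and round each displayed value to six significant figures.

The integral term ∫_7^37 x·e^(−x/48) dx = 394.237.
Boundary: ½(f(7) + f(37)) = ½(6.05011 + 17.1172) = 11.5837.
So far: 405.821.
k=1: B_{2}/(2)! × [f^{(1)}(37) − f^{(1)}(7)] = 1/12 × (0.106019 − 0.738258) = -0.0526866.

S_1 ≈ 405.768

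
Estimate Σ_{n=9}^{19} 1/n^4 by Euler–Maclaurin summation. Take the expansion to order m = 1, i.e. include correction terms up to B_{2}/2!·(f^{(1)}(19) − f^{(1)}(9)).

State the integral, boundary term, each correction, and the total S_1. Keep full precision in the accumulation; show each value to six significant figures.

∫_9^19 1/x^4 dx evaluates to 0.000408649.
½[f(9) + f(19)] = ½[0.000152416 + 7.67336e-06] = 8.00446e-05.
So far: 0.000488694.
Correction k=1: B_{2}/2! · (f^{(1)}(19) − f^{(1)}(9)) = 1/12 · (-1.61544e-06 − (-6.77404e-05)) = 5.51041e-06.

S_1 ≈ 0.000494204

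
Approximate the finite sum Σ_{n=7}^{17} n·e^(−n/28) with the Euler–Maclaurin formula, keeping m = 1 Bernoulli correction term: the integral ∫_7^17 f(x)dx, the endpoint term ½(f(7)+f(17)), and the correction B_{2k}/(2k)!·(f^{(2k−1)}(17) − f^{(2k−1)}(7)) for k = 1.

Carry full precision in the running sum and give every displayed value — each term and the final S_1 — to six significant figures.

∫_7^17 x·e^(−x/28) dx evaluates to 76.6438.
Boundary: ½(f(7) + f(17)) = ½(5.45161 + 9.26339) = 7.35750.
So far: 84.0013.
k=1: B_{2}/(2)! × [f^{(1)}(17) − f^{(1)}(7)] = 1/12 × (0.214070 − 0.584101) = -0.0308359.

S_1 ≈ 83.9705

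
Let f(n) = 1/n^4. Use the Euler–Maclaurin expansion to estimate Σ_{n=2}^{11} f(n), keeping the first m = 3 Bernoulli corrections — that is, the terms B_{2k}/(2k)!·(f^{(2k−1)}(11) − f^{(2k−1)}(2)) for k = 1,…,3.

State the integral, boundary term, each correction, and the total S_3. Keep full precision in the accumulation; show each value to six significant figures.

S_3 ≈ 0.0822469

The integral term ∫_2^11 1/x^4 dx = 0.0414162.
Boundary: ½(f(2) + f(11)) = ½(0.0625000 + 6.83013e-05) = 0.0312842.
Integral + boundary = 0.0727004.
Correction k=1: B_{2}/2! · (f^{(1)}(11) − f^{(1)}(2)) = 1/12 · (-2.48369e-05 − (-0.125000)) = 0.0104146.
After k=1: 0.0831150.
Correction k=2: B_{4}/4! · (f^{(3)}(11) − f^{(3)}(2)) = −1/720 · (-6.15790e-06 − (-0.937500)) = -0.00130207.
After k=2: 0.0818129.
Correction k=3: B_{6}/6! · (f^{(5)}(11) − f^{(5)}(2)) = 1/30240 · (-2.84994e-06 − (-13.1250)) = 0.000434028.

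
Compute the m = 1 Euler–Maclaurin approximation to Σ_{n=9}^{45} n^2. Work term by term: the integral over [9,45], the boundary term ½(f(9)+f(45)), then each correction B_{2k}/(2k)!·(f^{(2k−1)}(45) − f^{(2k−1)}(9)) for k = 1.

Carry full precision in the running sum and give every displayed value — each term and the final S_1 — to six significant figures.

Integral: ∫_9^45 x^2 dx = 30132.0.
Boundary: ½(f(9) + f(45)) = ½(81.0000 + 2025.00) = 1053.00.
Running total after boundary: 31185.0.
Correction k=1: B_{2}/2! · (f^{(1)}(45) − f^{(1)}(9)) = 1/12 · (90.0000 − 18.0000) = 6.00000.

S_1 ≈ 31191.0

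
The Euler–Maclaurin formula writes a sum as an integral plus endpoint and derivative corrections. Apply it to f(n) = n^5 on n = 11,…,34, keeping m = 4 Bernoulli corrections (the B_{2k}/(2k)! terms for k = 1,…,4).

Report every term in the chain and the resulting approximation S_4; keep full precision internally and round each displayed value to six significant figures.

S_4 ≈ 2.80521e+08

Integral: ∫_11^34 x^5 dx = 2.57172e+08.
½[f(11) + f(34)] = ½[161051 + 4.54354e+07] = 2.27982e+07.
So far: 2.79970e+08.
Correction k=1: B_{2}/2! · (f^{(1)}(34) − f^{(1)}(11)) = 1/12 · (6.68168e+06 − 73205.0) = 550706.
Partial sum through k=1: 2.80521e+08.
Correction k=2: B_{4}/4! · (f^{(3)}(34) − f^{(3)}(11)) = −1/720 · (69360.0 − 7260.00) = -86.2500.
Partial sum through k=2: 2.80521e+08.
Correction k=3: B_{6}/6! · (f^{(5)}(34) − f^{(5)}(11)) = 1/30240 · (120.000 − 120.000) = 0.00000.
Partial sum through k=3: 2.80521e+08.
Correction k=4: B_{8}/8! · (f^{(7)}(34) − f^{(7)}(11)) = −1/1209600 · (0.00000 − 0.00000) = 0.00000.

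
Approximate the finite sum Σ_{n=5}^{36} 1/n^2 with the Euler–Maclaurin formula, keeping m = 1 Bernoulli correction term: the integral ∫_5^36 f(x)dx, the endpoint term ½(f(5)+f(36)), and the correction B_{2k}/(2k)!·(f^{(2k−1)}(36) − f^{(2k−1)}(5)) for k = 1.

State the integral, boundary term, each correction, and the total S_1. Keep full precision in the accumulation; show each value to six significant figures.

∫_5^36 1/x^2 dx evaluates to 0.172222.
Boundary: ½(f(5) + f(36)) = ½(0.0400000 + 0.000771605) = 0.0203858.
Running total after boundary: 0.192608.
k=1: B_{2}/(2)! × [f^{(1)}(36) − f^{(1)}(5)] = 1/12 × (-4.28669e-05 − (-0.0160000)) = 0.00132976.

S_1 ≈ 0.193938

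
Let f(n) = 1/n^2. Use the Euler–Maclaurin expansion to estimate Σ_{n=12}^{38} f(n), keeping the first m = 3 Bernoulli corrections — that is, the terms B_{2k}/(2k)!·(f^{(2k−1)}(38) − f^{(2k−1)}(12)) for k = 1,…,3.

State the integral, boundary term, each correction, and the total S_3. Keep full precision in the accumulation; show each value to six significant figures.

S_3 ≈ 0.0609293

The integral term ∫_12^38 1/x^2 dx = 0.0570175.
Boundary: ½(f(12) + f(38)) = ½(0.00694444 + 0.000692521) = 0.00381848.
Integral + boundary = 0.0608360.
k=1: B_{2}/(2)! × [f^{(1)}(38) − f^{(1)}(12)] = 1/12 × (-3.64485e-05 − (-0.00115741)) = 9.34132e-05.
After k=1: 0.0609294.
k=2: B_{4}/(4)! × [f^{(3)}(38) − f^{(3)}(12)] = −1/720 × (-3.02896e-07 − (-9.64506e-05)) = -1.33539e-07.
After k=2: 0.0609293.
k=3: B_{6}/(6)! × [f^{(5)}(38) − f^{(5)}(12)] = 1/30240 × (-6.29285e-09 − (-2.00939e-05)) = 6.64272e-10.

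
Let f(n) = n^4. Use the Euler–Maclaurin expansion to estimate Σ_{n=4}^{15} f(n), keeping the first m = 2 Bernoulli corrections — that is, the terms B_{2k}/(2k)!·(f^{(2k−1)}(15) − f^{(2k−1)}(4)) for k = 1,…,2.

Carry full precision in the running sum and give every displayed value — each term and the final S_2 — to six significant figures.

S_2 ≈ 178214

Integral: ∫_4^15 x^4 dx = 151670.
½[f(4) + f(15)] = ½[256.000 + 50625.0] = 25440.5.
Running total after boundary: 177111.
Order-1 term: 1/12 · (13500.0 − 256.000) = 1103.67.
After k=1: 178214.
Order-2 term: −1/720 · (360.000 − 96.0000) = -0.366667.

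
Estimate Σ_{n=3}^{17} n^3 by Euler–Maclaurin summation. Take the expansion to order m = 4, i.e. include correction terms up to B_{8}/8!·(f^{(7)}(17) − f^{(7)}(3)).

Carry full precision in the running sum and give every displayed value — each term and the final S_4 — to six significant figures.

S_4 ≈ 23400.0

∫_3^17 x^3 dx evaluates to 20860.0.
Boundary: ½(f(3) + f(17)) = ½(27.0000 + 4913.00) = 2470.00.
So far: 23330.0.
Correction k=1: B_{2}/2! · (f^{(1)}(17) − f^{(1)}(3)) = 1/12 · (867.000 − 27.0000) = 70.0000.
After k=1: 23400.0.
Correction k=2: B_{4}/4! · (f^{(3)}(17) − f^{(3)}(3)) = −1/720 · (6.00000 − 6.00000) = 0.00000.
After k=2: 23400.0.
Correction k=3: B_{6}/6! · (f^{(5)}(17) − f^{(5)}(3)) = 1/30240 · (0.00000 − 0.00000) = 0.00000.
After k=3: 23400.0.
Correction k=4: B_{8}/8! · (f^{(7)}(17) − f^{(7)}(3)) = −1/1209600 · (0.00000 − 0.00000) = 0.00000.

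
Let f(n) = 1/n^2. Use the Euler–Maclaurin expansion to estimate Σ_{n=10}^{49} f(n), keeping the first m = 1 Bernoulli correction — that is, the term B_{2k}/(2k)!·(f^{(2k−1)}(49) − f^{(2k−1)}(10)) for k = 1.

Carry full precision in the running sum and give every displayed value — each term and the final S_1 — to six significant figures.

S_1 ≈ 0.0849653

Integral: ∫_10^49 1/x^2 dx = 0.0795918.
Endpoint term: (f(10) + f(49))/2 = (0.0100000 + 0.000416493)/2 = 0.00520825.
So far: 0.0848001.
Correction k=1: B_{2}/2! · (f^{(1)}(49) − f^{(1)}(10)) = 1/12 · (-1.69997e-05 − (-0.00200000)) = 0.000165250.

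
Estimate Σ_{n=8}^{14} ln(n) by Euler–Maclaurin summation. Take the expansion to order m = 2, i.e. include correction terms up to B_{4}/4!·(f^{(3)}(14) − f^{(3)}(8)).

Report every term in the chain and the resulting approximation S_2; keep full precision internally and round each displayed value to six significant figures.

S_2 ≈ 16.6661

Integral: ∫_8^14 ln(x) dx = 14.3113.
Endpoint term: (f(8) + f(14))/2 = (2.07944 + 2.63906)/2 = 2.35925.
So far: 16.6705.
Order-1 term: 1/12 · (0.0714286 − 0.125000) = -0.00446429.
After k=1: 16.6661.
Order-2 term: −1/720 · (0.000728863 − 0.00390625) = 4.41304e-06.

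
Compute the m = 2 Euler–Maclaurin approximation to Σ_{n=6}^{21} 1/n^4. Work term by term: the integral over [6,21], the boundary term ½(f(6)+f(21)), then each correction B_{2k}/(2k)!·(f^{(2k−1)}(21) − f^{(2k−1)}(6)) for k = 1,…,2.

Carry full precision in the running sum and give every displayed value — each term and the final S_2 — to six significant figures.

∫_6^21 1/x^4 dx evaluates to 0.00150722.
Boundary: ½(f(6) + f(21)) = ½(0.000771605 + 5.14189e-06) = 0.000388373.
Integral + boundary = 0.00189559.
k=1: B_{2}/(2)! × [f^{(1)}(21) − f^{(1)}(6)] = 1/12 × (-9.79408e-07 − (-0.000514403)) = 4.27853e-05.
After k=1: 0.00193838.
k=2: B_{4}/(4)! × [f^{(3)}(21) − f^{(3)}(6)] = −1/720 × (-6.66264e-08 − (-0.000428669)) = -5.95282e-07.

S_2 ≈ 0.00193778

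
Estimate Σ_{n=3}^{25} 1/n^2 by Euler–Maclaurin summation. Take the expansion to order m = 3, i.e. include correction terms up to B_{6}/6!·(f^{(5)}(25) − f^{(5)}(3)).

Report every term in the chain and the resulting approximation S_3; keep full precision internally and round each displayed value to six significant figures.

S_3 ≈ 0.355725

∫_3^25 1/x^2 dx evaluates to 0.293333.
½[f(3) + f(25)] = ½[0.111111 + 0.00160000] = 0.0563556.
Running total after boundary: 0.349689.
Correction k=1: B_{2}/2! · (f^{(1)}(25) − f^{(1)}(3)) = 1/12 · (-0.000128000 − (-0.0740741)) = 0.00616217.
After k=1: 0.355851.
Correction k=2: B_{4}/4! · (f^{(3)}(25) − f^{(3)}(3)) = −1/720 · (-2.45760e-06 − (-0.0987654)) = -0.000137171.
After k=2: 0.355714.
Correction k=3: B_{6}/6! · (f^{(5)}(25) − f^{(5)}(3)) = 1/30240 · (-1.17965e-07 − (-0.329218)) = 1.08868e-05.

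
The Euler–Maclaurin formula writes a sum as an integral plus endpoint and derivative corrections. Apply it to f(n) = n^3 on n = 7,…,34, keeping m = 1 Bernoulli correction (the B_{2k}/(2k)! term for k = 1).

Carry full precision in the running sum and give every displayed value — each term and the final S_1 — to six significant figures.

S_1 ≈ 353584

The integral term ∫_7^34 x^3 dx = 333484.
Endpoint term: (f(7) + f(34))/2 = (343.000 + 39304.0)/2 = 19823.5.
Running total after boundary: 353307.
Correction k=1: B_{2}/2! · (f^{(1)}(34) − f^{(1)}(7)) = 1/12 · (3468.00 − 147.000) = 276.750.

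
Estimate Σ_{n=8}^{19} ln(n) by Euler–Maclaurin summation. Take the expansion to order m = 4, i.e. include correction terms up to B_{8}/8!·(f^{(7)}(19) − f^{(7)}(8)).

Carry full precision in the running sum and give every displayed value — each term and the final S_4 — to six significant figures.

S_4 ≈ 30.8147

The integral term ∫_8^19 ln(x) dx = 28.3088.
½[f(8) + f(19)] = ½[2.07944 + 2.94444] = 2.51194.
Integral + boundary = 30.8207.
Order-1 term: 1/12 · (0.0526316 − 0.125000) = -0.00603070.
Partial sum through k=1: 30.8147.
Order-2 term: −1/720 · (0.000291588 − 0.00390625) = 5.02036e-06.
Partial sum through k=2: 30.8147.
Order-3 term: 1/30240 · (9.69267e-06 − 0.000732422) = -2.38998e-08.
Partial sum through k=3: 30.8147.
Order-4 term: −1/1209600 · (8.05485e-07 − 0.000343323) = 2.83166e-10.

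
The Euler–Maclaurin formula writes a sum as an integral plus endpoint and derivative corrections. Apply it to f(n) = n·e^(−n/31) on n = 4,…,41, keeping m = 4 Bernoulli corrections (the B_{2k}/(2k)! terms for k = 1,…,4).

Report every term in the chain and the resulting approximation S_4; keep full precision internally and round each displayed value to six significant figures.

S_4 ≈ 366.096

∫_4^41 x·e^(−x/31) dx evaluates to 358.947.
½[f(4) + f(41)] = ½[3.51578 + 10.9243] = 7.22005.
So far: 366.167.
Order-1 term: 1/12 · (-0.0859506 − 0.765533) = -0.0709570.
After k=1: 366.096.
Order-2 term: −1/720 · (0.000465081 − 0.00262583) = 3.00104e-06.
After k=2: 366.096.
Order-3 term: 1/30240 · (1.06098e-06 − 4.63586e-06) = -1.18217e-10.
After k=3: 366.096.
Order-4 term: −1/1209600 · (1.70448e-09 − 6.80471e-09) = 4.21646e-15.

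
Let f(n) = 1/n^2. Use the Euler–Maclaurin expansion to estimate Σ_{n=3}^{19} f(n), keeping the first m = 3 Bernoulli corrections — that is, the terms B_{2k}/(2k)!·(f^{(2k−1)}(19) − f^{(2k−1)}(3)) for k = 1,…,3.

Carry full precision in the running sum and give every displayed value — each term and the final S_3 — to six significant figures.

Integral: ∫_3^19 1/x^2 dx = 0.280702.
Endpoint term: (f(3) + f(19))/2 = (0.111111 + 0.00277008)/2 = 0.0569406.
Running total after boundary: 0.337642.
Correction k=1: B_{2}/2! · (f^{(1)}(19) − f^{(1)}(3)) = 1/12 · (-0.000291588 − (-0.0740741)) = 0.00614854.
Running total after k=1: 0.343791.
Correction k=2: B_{4}/4! · (f^{(3)}(19) − f^{(3)}(3)) = −1/720 · (-9.69267e-06 − (-0.0987654)) = -0.000137161.
Running total after k=2: 0.343654.
Correction k=3: B_{6}/6! · (f^{(5)}(19) − f^{(5)}(3)) = 1/30240 · (-8.05485e-07 − (-0.329218)) = 1.08868e-05.

S_3 ≈ 0.343665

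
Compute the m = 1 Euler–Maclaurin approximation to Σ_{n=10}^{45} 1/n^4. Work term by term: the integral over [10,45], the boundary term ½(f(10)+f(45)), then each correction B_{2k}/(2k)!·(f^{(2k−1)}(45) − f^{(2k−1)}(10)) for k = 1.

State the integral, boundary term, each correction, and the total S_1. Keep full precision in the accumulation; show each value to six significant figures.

S_1 ≈ 0.000383129

∫_10^45 1/x^4 dx evaluates to 0.000329675.
Endpoint term: (f(10) + f(45))/2 = (0.000100000 + 2.43865e-07)/2 = 5.01219e-05.
So far: 0.000379797.
Correction k=1: B_{2}/2! · (f^{(1)}(45) − f^{(1)}(10)) = 1/12 · (-2.16769e-08 − (-4.00000e-05)) = 3.33153e-06.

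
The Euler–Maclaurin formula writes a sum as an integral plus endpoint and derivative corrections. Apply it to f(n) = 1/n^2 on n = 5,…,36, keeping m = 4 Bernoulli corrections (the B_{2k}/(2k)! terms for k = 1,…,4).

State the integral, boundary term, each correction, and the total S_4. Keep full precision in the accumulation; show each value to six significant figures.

S_4 ≈ 0.193927

The integral term ∫_5^36 1/x^2 dx = 0.172222.
Boundary: ½(f(5) + f(36)) = ½(0.0400000 + 0.000771605) = 0.0203858.
So far: 0.192608.
Order-1 term: 1/12 · (-4.28669e-05 − (-0.0160000)) = 0.00132976.
Running total after k=1: 0.193938.
Order-2 term: −1/720 · (-3.96916e-07 − (-0.00768000)) = -1.06661e-05.
Running total after k=2: 0.193927.
Order-3 term: 1/30240 · (-9.18787e-09 − (-0.00921600)) = 3.04762e-07.
Running total after k=3: 0.193927.
Order-4 term: −1/1209600 · (-3.97007e-10 − (-0.0206438)) = -1.70667e-08.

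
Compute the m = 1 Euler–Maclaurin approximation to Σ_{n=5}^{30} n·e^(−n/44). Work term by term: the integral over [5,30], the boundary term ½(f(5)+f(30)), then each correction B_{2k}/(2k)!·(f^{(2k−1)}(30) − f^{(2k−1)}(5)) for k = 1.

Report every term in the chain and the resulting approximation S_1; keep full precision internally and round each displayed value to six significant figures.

The integral term ∫_5^30 x·e^(−x/44) dx = 277.859.
Boundary: ½(f(5) + f(30)) = ½(4.46291 + 15.1709) = 9.81691.
Running total after boundary: 287.676.
Order-1 term: 1/12 · (0.160903 − 0.791153) = -0.0525208.

S_1 ≈ 287.624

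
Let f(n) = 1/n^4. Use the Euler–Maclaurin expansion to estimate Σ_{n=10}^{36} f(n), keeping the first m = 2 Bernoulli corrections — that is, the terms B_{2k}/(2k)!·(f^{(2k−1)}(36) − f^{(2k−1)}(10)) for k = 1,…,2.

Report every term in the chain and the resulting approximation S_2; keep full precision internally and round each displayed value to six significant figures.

The integral term ∫_10^36 1/x^4 dx = 0.000326189.
½[f(10) + f(36)] = ½[0.000100000 + 5.95374e-07] = 5.02977e-05.
Running total after boundary: 0.000376487.
k=1: B_{2}/(2)! × [f^{(1)}(36) − f^{(1)}(10)] = 1/12 × (-6.61527e-08 − (-4.00000e-05)) = 3.32782e-06.
After k=1: 0.000379814.
k=2: B_{4}/(4)! × [f^{(3)}(36) − f^{(3)}(10)] = −1/720 × (-1.53131e-09 − (-1.20000e-05)) = -1.66645e-08.

S_2 ≈ 0.000379798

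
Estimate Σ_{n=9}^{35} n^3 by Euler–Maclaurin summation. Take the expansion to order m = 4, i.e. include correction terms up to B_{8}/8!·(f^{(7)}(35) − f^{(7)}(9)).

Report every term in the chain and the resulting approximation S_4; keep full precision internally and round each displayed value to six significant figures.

∫_9^35 x^3 dx evaluates to 373516.
Boundary: ½(f(9) + f(35)) = ½(729.000 + 42875.0) = 21802.0.
So far: 395318.
k=1: B_{2}/(2)! × [f^{(1)}(35) − f^{(1)}(9)] = 1/12 × (3675.00 − 243.000) = 286.000.
Partial sum through k=1: 395604.
k=2: B_{4}/(4)! × [f^{(3)}(35) − f^{(3)}(9)] = −1/720 × (6.00000 − 6.00000) = 0.00000.
Partial sum through k=2: 395604.
k=3: B_{6}/(6)! × [f^{(5)}(35) − f^{(5)}(9)] = 1/30240 × (0.00000 − 0.00000) = 0.00000.
Partial sum through k=3: 395604.
k=4: B_{8}/(8)! × [f^{(7)}(35) − f^{(7)}(9)] = −1/1209600 × (0.00000 − 0.00000) = 0.00000.

S_4 ≈ 395604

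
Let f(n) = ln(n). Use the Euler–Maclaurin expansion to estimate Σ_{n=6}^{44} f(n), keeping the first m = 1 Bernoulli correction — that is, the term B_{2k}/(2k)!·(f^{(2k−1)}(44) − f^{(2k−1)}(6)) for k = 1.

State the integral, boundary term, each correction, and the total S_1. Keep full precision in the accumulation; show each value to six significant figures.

The integral term ∫_6^44 ln(x) dx = 117.754.
½[f(6) + f(44)] = ½[1.79176 + 3.78419] = 2.78797.
Integral + boundary = 120.542.
k=1: B_{2}/(2)! × [f^{(1)}(44) − f^{(1)}(6)] = 1/12 × (0.0227273 − 0.166667) = -0.0119949.

S_1 ≈ 120.530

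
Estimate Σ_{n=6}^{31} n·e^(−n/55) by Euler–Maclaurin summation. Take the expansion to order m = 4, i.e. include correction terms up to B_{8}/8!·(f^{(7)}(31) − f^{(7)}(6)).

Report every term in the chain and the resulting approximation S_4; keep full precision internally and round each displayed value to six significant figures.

The integral term ∫_6^31 x·e^(−x/55) dx = 316.245.
½[f(6) + f(31)] = ½[5.37989 + 17.6432] = 11.5116.
So far: 327.757.
Order-1 term: 1/12 · (0.248350 − 0.798833) = -0.0458735.
Running total after k=1: 327.711.
Order-2 term: −1/720 · (0.000458387 − 0.000856903) = 5.53494e-07.
Running total after k=2: 327.711.
Order-3 term: 1/30240 · (2.75926e-07 − 4.79249e-07) = -6.72365e-12.
Running total after k=3: 327.711.
Order-4 term: −1/1209600 · (1.32337e-10 − 2.23215e-10) = 7.51306e-17.

S_4 ≈ 327.711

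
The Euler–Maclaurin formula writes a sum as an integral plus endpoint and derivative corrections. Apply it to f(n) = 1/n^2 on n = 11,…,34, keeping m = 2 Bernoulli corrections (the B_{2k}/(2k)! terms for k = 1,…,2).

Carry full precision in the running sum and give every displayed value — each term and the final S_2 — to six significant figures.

Integral: ∫_11^34 1/x^2 dx = 0.0614973.
Endpoint term: (f(11) + f(34))/2 = (0.00826446 + 0.000865052)/2 = 0.00456476.
So far: 0.0660621.
Correction k=1: B_{2}/2! · (f^{(1)}(34) − f^{(1)}(11)) = 1/12 · (-5.08854e-05 − (-0.00150263)) = 0.000120979.
Partial sum through k=1: 0.0661831.
Correction k=2: B_{4}/4! · (f^{(3)}(34) − f^{(3)}(11)) = −1/720 · (-5.28222e-07 − (-0.000149021)) = -2.06240e-07.

S_2 ≈ 0.0661829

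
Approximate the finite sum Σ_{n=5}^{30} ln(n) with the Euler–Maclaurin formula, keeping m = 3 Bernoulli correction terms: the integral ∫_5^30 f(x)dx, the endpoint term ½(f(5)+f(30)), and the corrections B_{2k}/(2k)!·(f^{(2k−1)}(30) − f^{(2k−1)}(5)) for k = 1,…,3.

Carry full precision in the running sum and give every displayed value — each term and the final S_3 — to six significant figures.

S_3 ≈ 71.4802

∫_5^30 ln(x) dx evaluates to 68.9887.
Boundary: ½(f(5) + f(30)) = ½(1.60944 + 3.40120) = 2.50532.
Integral + boundary = 71.4940.
k=1: B_{2}/(2)! × [f^{(1)}(30) − f^{(1)}(5)] = 1/12 × (0.0333333 − 0.200000) = -0.0138889.
After k=1: 71.4802.
k=2: B_{4}/(4)! × [f^{(3)}(30) − f^{(3)}(5)] = −1/720 × (7.40741e-05 − 0.0160000) = 2.21193e-05.
After k=2: 71.4802.
k=3: B_{6}/(6)! × [f^{(5)}(30) − f^{(5)}(5)] = 1/30240 × (9.87654e-07 − 0.00768000) = -2.53936e-07.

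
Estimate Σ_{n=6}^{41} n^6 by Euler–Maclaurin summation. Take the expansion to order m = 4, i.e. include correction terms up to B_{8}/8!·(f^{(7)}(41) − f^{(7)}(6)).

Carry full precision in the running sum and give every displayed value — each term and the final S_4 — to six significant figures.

S_4 ≈ 3.02550e+10

Integral: ∫_6^41 x^6 dx = 2.78220e+10.
Boundary: ½(f(6) + f(41)) = ½(46656.0 + 4.75010e+09) = 2.37508e+09.
Integral + boundary = 3.01971e+10.
Order-1 term: 1/12 · (6.95137e+08 − 46656.0) = 5.79242e+07.
After k=1: 3.02550e+10.
Order-2 term: −1/720 · (8.27052e+06 − 25920.0) = -11450.8.
After k=2: 3.02550e+10.
Order-3 term: 1/30240 · (29520.0 − 4320.00) = 0.833333.
After k=3: 3.02550e+10.
Order-4 term: −1/1209600 · (0.00000 − 0.00000) = 0.00000.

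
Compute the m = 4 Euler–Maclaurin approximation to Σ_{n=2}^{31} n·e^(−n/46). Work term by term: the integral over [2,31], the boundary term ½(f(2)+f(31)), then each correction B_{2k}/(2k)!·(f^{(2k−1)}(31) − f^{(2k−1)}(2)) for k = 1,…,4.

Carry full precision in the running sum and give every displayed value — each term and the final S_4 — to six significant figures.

The integral term ∫_2^31 x·e^(−x/46) dx = 308.664.
½[f(2) + f(31)] = ½[1.91491 + 15.8010] = 8.85796.
Running total after boundary: 317.522.
Order-1 term: 1/12 · (0.166210 − 0.915825) = -0.0624679.
Running total after k=1: 317.459.
Order-2 term: −1/720 · (0.000560317 − 0.00133777) = 1.07980e-06.
Running total after k=2: 317.459.
Order-3 term: 1/30240 · (4.92478e-07 − 1.05990e-06) = -1.87638e-11.
Running total after k=3: 317.459.
Order-4 term: −1/1209600 · (3.40339e-10 − 7.03012e-10) = 2.99829e-16.

S_4 ≈ 317.459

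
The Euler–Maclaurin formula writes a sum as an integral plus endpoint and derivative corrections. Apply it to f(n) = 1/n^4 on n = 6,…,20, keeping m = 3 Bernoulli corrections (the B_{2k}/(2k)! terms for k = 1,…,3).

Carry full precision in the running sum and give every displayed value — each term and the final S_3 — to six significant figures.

The integral term ∫_6^20 1/x^4 dx = 0.00150154.
½[f(6) + f(20)] = ½[0.000771605 + 6.25000e-06] = 0.000388927.
So far: 0.00189047.
Order-1 term: 1/12 · (-1.25000e-06 − (-0.000514403)) = 4.27628e-05.
After k=1: 0.00193323.
Order-2 term: −1/720 · (-9.37500e-08 − (-0.000428669)) = -5.95244e-07.
After k=2: 0.00193264.
Order-3 term: 1/30240 · (-1.31250e-08 − (-0.000666819)) = 2.20505e-08.

S_3 ≈ 0.00193266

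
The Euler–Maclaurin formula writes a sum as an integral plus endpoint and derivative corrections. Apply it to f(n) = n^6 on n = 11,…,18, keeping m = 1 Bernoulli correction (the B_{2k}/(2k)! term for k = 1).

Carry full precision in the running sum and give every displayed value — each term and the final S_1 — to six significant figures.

The integral term ∫_11^18 x^6 dx = 8.46761e+07.
Boundary: ½(f(11) + f(18)) = ½(1.77156e+06 + 3.40122e+07) = 1.78919e+07.
So far: 1.02568e+08.
Correction k=1: B_{2}/2! · (f^{(1)}(18) − f^{(1)}(11)) = 1/12 · (1.13374e+07 − 966306) = 864258.

S_1 ≈ 1.03432e+08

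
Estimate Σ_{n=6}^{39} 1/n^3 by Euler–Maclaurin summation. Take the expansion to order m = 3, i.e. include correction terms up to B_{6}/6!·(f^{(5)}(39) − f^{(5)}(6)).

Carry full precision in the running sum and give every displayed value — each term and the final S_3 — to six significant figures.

Integral: ∫_6^39 1/x^3 dx = 0.0135602.
Boundary: ½(f(6) + f(39)) = ½(0.00462963 + 1.68580e-05) = 0.00232324.
Running total after boundary: 0.0158834.
Order-1 term: 1/12 · (-1.29677e-06 − (-0.00231481)) = 0.000192793.
After k=1: 0.0160762.
Order-2 term: −1/720 · (-1.70515e-08 − (-0.00128601)) = -1.78610e-06.
After k=2: 0.0160744.
Order-3 term: 1/30240 · (-4.70851e-10 − (-0.00150034)) = 4.96145e-08.

S_3 ≈ 0.0160745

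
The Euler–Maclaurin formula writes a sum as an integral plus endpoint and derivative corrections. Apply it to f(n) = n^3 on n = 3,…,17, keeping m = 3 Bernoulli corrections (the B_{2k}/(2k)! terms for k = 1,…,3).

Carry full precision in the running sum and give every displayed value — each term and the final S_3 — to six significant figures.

The integral term ∫_3^17 x^3 dx = 20860.0.
½[f(3) + f(17)] = ½[27.0000 + 4913.00] = 2470.00.
Running total after boundary: 23330.0.
Order-1 term: 1/12 · (867.000 − 27.0000) = 70.0000.
After k=1: 23400.0.
Order-2 term: −1/720 · (6.00000 − 6.00000) = 0.00000.
After k=2: 23400.0.
Order-3 term: 1/30240 · (0.00000 − 0.00000) = 0.00000.

S_3 ≈ 23400.0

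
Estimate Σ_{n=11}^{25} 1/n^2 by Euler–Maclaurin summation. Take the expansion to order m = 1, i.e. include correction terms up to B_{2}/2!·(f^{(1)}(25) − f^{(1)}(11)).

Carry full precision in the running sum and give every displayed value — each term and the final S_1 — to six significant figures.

S_1 ≈ 0.0559559

The integral term ∫_11^25 1/x^2 dx = 0.0509091.
Endpoint term: (f(11) + f(25))/2 = (0.00826446 + 0.00160000)/2 = 0.00493223.
So far: 0.0558413.
Order-1 term: 1/12 · (-0.000128000 − (-0.00150263)) = 0.000114552.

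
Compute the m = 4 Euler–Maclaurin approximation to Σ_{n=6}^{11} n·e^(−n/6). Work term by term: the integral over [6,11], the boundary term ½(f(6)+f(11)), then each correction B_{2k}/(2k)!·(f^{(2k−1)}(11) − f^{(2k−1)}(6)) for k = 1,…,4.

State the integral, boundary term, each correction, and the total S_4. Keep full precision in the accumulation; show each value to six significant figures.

S_4 ≈ 12.1515

The integral term ∫_6^11 x·e^(−x/6) dx = 10.1796.
Boundary: ½(f(6) + f(11)) = ½(2.20728 + 1.75868) = 1.98298.
Running total after boundary: 12.1626.
Order-1 term: 1/12 · (-0.133233 − 0.00000) = -0.0111028.
Partial sum through k=1: 12.1515.
Order-2 term: −1/720 · (0.00518129 − 0.0204377) = 2.11895e-05.
Partial sum through k=2: 12.1515.
Order-3 term: 1/30240 · (0.000390653 − 0.00113543) = -2.46289e-08.
Partial sum through k=3: 12.1515.
Order-4 term: −1/1209600 · (1.77050e-05 − 4.73096e-05) = 2.44747e-11.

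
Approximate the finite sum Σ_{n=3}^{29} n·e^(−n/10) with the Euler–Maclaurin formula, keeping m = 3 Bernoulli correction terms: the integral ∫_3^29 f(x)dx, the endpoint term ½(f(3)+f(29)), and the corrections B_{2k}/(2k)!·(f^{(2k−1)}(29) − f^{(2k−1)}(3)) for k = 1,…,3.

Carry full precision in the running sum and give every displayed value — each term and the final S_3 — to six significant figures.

The integral term ∫_3^29 x·e^(−x/10) dx = 74.8473.
½[f(3) + f(29)] = ½[2.22245 + 1.59567] = 1.90906.
Running total after boundary: 76.7564.
Correction k=1: B_{2}/2! · (f^{(1)}(29) − f^{(1)}(3)) = 1/12 · (-0.104544 − 0.518573) = -0.0519264.
After k=1: 76.7045.
Correction k=2: B_{4}/4! · (f^{(3)}(29) − f^{(3)}(3)) = −1/720 · (5.50232e-05 − 0.0200021) = 2.77043e-05.
After k=2: 76.7045.
Correction k=3: B_{6}/6! · (f^{(5)}(29) − f^{(5)}(3)) = 1/30240 · (1.15549e-05 − 0.000348185) = -1.11319e-08.

S_3 ≈ 76.7045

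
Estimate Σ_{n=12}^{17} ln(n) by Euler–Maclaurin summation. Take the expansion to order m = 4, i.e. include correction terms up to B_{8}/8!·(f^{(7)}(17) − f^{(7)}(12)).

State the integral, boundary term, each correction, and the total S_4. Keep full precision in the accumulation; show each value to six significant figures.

S_4 ≈ 16.0028

The integral term ∫_12^17 ln(x) dx = 13.3457.
½[f(12) + f(17)] = ½[2.48491 + 2.83321] = 2.65906.
Running total after boundary: 16.0048.
k=1: B_{2}/(2)! × [f^{(1)}(17) − f^{(1)}(12)] = 1/12 × (0.0588235 − 0.0833333) = -0.00204248.
Partial sum through k=1: 16.0028.
k=2: B_{4}/(4)! × [f^{(3)}(17) − f^{(3)}(12)] = −1/720 × (0.000407083 − 0.00115741) = 1.04212e-06.
Partial sum through k=2: 16.0028.
k=3: B_{6}/(6)! × [f^{(5)}(17) − f^{(5)}(12)] = 1/30240 × (1.69031e-05 − 9.64506e-05) = -2.63054e-09.
Partial sum through k=3: 16.0028.
k=4: B_{8}/(8)! × [f^{(7)}(17) − f^{(7)}(12)] = −1/1209600 × (1.75465e-06 − 2.00939e-05) = 1.51614e-11.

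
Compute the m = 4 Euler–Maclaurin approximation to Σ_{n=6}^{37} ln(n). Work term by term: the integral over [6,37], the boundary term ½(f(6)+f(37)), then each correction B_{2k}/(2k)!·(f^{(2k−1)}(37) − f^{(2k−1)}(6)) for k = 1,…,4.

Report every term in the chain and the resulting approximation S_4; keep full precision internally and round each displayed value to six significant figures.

S_4 ≈ 94.5431

Integral: ∫_6^37 ln(x) dx = 91.8534.
Boundary: ½(f(6) + f(37)) = ½(1.79176 + 3.61092) = 2.70134.
Running total after boundary: 94.5547.
Order-1 term: 1/12 · (0.0270270 − 0.166667) = -0.0116366.
Running total after k=1: 94.5431.
Order-2 term: −1/720 · (3.94843e-05 − 0.00925926) = 1.28052e-05.
Running total after k=2: 94.5431.
Order-3 term: 1/30240 · (3.46101e-07 − 0.00308642) = -1.02053e-07.
Running total after k=3: 94.5431.
Order-4 term: −1/1209600 · (7.58439e-09 − 0.00257202) = 2.12633e-09.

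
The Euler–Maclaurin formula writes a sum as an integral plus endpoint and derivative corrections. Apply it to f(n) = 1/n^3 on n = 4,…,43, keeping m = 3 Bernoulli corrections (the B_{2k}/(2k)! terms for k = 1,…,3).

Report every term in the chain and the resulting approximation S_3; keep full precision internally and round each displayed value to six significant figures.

S_3 ≈ 0.0397558

∫_4^43 1/x^3 dx evaluates to 0.0309796.
Endpoint term: (f(4) + f(43))/2 = (0.0156250 + 1.25775e-05)/2 = 0.00781879.
Integral + boundary = 0.0387984.
Correction k=1: B_{2}/2! · (f^{(1)}(43) − f^{(1)}(4)) = 1/12 · (-8.77501e-07 − (-0.0117188)) = 0.000976489.
Running total after k=1: 0.0397749.
Correction k=2: B_{4}/4! · (f^{(3)}(43) − f^{(3)}(4)) = −1/720 · (-9.49162e-09 − (-0.0146484)) = -2.03450e-05.
Running total after k=2: 0.0397545.
Correction k=3: B_{6}/6! · (f^{(5)}(43) − f^{(5)}(4)) = 1/30240 · (-2.15602e-10 − (-0.0384521)) = 1.27157e-06.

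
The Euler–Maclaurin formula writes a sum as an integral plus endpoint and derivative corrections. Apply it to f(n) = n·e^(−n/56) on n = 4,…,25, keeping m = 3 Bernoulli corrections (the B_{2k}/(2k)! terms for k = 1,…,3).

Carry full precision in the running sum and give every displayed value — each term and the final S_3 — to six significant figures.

S_3 ≈ 235.560

The integral term ∫_4^25 x·e^(−x/56) dx = 225.742.
Boundary: ½(f(4) + f(25)) = ½(3.72425 + 15.9977) = 9.86099.
Running total after boundary: 235.603.
k=1: B_{2}/(2)! × [f^{(1)}(25) − f^{(1)}(4)] = 1/12 × (0.354236 − 0.864558) = -0.0425269.
Partial sum through k=1: 235.560.
k=2: B_{4}/(4)! × [f^{(3)}(25) − f^{(3)}(4)] = −1/720 × (0.000521063 − 0.000869478) = 4.83910e-07.
Partial sum through k=2: 235.560.
k=3: B_{6}/(6)! × [f^{(5)}(25) − f^{(5)}(4)] = 1/30240 × (2.96291e-07 − 4.66603e-07) = -5.63202e-12.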